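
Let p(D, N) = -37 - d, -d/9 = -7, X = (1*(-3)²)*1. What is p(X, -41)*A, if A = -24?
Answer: 2400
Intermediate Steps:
X = 9 (X = (1*9)*1 = 9*1 = 9)
d = 63 (d = -9*(-7) = 63)
p(D, N) = -100 (p(D, N) = -37 - 1*63 = -37 - 63 = -100)
p(X, -41)*A = -100*(-24) = 2400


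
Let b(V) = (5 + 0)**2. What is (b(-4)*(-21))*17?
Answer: -8925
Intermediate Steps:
b(V) = 25 (b(V) = 5**2 = 25)
(b(-4)*(-21))*17 = (25*(-21))*17 = -525*17 = -8925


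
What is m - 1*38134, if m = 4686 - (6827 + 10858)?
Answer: -51133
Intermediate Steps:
m = -12999 (m = 4686 - 1*17685 = 4686 - 17685 = -12999)
m - 1*38134 = -12999 - 1*38134 = -12999 - 38134 = -51133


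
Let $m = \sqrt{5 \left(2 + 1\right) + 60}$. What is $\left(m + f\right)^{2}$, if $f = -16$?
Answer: $331 - 160 \sqrt{3} \approx 53.872$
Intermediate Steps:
$m = 5 \sqrt{3}$ ($m = \sqrt{5 \cdot 3 + 60} = \sqrt{15 + 60} = \sqrt{75} = 5 \sqrt{3} \approx 8.6602$)
$\left(m + f\right)^{2} = \left(5 \sqrt{3} - 16\right)^{2} = \left(-16 + 5 \sqrt{3}\right)^{2}$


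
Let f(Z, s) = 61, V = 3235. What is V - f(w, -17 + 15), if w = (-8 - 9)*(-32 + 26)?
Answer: 3174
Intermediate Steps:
w = 102 (w = -17*(-6) = 102)
V - f(w, -17 + 15) = 3235 - 1*61 = 3235 - 61 = 3174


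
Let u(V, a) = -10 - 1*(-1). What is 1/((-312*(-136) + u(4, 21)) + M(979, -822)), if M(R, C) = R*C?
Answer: -1/762315 ≈ -1.3118e-6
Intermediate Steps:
M(R, C) = C*R
u(V, a) = -9 (u(V, a) = -10 + 1 = -9)
1/((-312*(-136) + u(4, 21)) + M(979, -822)) = 1/((-312*(-136) - 9) - 822*979) = 1/((42432 - 9) - 804738) = 1/(42423 - 804738) = 1/(-762315) = -1/762315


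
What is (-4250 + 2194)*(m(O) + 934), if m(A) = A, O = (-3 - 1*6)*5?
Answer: -1827784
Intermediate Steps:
O = -45 (O = (-3 - 6)*5 = -9*5 = -45)
(-4250 + 2194)*(m(O) + 934) = (-4250 + 2194)*(-45 + 934) = -2056*889 = -1827784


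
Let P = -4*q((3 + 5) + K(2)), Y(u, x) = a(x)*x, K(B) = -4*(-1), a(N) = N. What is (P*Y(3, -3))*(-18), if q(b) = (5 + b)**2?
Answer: 187272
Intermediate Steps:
K(B) = 4
Y(u, x) = x**2 (Y(u, x) = x*x = x**2)
P = -1156 (P = -4*(5 + ((3 + 5) + 4))**2 = -4*(5 + (8 + 4))**2 = -4*(5 + 12)**2 = -4*17**2 = -4*289 = -1156)
(P*Y(3, -3))*(-18) = -1156*(-3)**2*(-18) = -1156*9*(-18) = -10404*(-18) = 187272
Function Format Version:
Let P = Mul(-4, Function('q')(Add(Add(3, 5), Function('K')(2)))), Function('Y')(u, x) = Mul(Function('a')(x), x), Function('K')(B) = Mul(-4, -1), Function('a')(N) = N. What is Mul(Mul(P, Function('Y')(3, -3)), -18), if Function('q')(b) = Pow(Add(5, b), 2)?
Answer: 187272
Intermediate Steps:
Function('K')(B) = 4
Function('Y')(u, x) = Pow(x, 2) (Function('Y')(u, x) = Mul(x, x) = Pow(x, 2))
P = -1156 (P = Mul(-4, Pow(Add(5, Add(Add(3, 5), 4)), 2)) = Mul(-4, Pow(Add(5, Add(8, 4)), 2)) = Mul(-4, Pow(Add(5, 12), 2)) = Mul(-4, Pow(17, 2)) = Mul(-4, 289) = -1156)
Mul(Mul(P, Function('Y')(3, -3)), -18) = Mul(Mul(-1156, Pow(-3, 2)), -18) = Mul(Mul(-1156, 9), -18) = Mul(-10404, -18) = 187272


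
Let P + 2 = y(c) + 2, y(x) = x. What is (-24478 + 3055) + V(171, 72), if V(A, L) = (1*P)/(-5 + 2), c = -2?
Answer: -64267/3 ≈ -21422.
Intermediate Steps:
P = -2 (P = -2 + (-2 + 2) = -2 + 0 = -2)
V(A, L) = 2/3 (V(A, L) = (1*(-2))/(-5 + 2) = -2/(-3) = -2*(-1/3) = 2/3)
(-24478 + 3055) + V(171, 72) = (-24478 + 3055) + 2/3 = -21423 + 2/3 = -64267/3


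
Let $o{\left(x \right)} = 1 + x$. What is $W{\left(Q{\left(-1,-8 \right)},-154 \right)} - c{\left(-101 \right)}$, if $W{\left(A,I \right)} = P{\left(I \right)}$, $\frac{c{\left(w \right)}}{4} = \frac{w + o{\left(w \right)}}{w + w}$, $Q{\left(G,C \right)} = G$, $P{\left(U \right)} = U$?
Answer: $- \frac{15956}{101} \approx -157.98$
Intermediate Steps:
$c{\left(w \right)} = \frac{2 \left(1 + 2 w\right)}{w}$ ($c{\left(w \right)} = 4 \frac{w + \left(1 + w\right)}{w + w} = 4 \frac{1 + 2 w}{2 w} = \frac{2 \left(1 + 2 w\right)}{w}$)
$W{\left(A,I \right)} = I$
$W{\left(Q{\left(-1,-8 \right)},-154 \right)} - c{\left(-101 \right)} = -154 - \left(4 + \frac{2}{-101}\right) = -154 - \left(4 + 2 \left(- \frac{1}{101}\right)\right) = -154 - \left(4 - \frac{2}{101}\right) = -154 - \frac{402}{101} = - \frac{15956}{101}$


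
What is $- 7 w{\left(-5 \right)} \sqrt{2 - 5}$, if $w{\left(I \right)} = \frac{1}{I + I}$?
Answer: $\frac{7 i \sqrt{3}}{10} \approx 1.2124 i$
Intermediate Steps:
$w{\left(I \right)} = \frac{1}{2 I}$
$- 7 w{\left(-5 \right)} \sqrt{2 - 5} = - 7 \frac{1}{2 \left(-5\right)} \sqrt{2 - 5} = - 7 \cdot \frac{1}{2} \left(- \frac{1}{5}\right) \sqrt{-3} = \left(-7\right) \left(- \frac{1}{10}\right) i \sqrt{3} = \frac{7 i \sqrt{3}}{10}$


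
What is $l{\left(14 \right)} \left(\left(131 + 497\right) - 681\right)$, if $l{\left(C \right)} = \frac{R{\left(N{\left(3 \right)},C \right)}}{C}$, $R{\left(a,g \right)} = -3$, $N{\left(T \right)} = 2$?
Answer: $\frac{159}{14} \approx 11.357$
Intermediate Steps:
$l{\left(C \right)} = - \frac{3}{C}$
$l{\left(14 \right)} \left(\left(131 + 497\right) - 681\right) = - \frac{3}{14} \left(\left(131 + 497\right) - 681\right) = \left(-3\right) \frac{1}{14} \left(628 - 681\right) = \left(- \frac{3}{14}\right) \left(-53\right) = \frac{159}{14}$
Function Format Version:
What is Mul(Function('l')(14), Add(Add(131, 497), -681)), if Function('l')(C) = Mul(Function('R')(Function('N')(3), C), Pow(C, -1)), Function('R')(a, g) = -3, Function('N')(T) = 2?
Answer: Rational(159, 14) ≈ 11.357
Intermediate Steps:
Function('l')(C) = Mul(-3, Pow(C, -1))
Mul(Function('l')(14), Add(Add(131, 497), -681)) = Mul(Mul(-3, Pow(14, -1)), Add(Add(131, 497), -681)) = Mul(Mul(-3, Rational(1, 14)), Add(628, -681)) = Mul(Rational(-3, 14), -53) = Rational(159, 14)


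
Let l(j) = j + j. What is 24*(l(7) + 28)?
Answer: 1008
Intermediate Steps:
l(j) = 2*j
24*(l(7) + 28) = 24*(2*7 + 28) = 24*(14 + 28) = 24*42 = 1008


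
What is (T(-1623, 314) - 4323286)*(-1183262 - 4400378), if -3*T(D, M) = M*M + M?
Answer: 24323765251840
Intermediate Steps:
T(D, M) = -M/3 - M**2/3 (T(D, M) = -(M*M + M)/3 = -(M**2 + M)/3 = -(M + M**2)/3 = -M/3 - M**2/3)
(T(-1623, 314) - 4323286)*(-1183262 - 4400378) = (-1/3*314*(1 + 314) - 4323286)*(-1183262 - 4400378) = (-1/3*314*315 - 4323286)*(-5583640) = (-32970 - 4323286)*(-5583640) = -4356256*(-5583640) = 24323765251840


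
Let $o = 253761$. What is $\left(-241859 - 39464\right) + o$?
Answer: $-27562$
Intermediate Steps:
$\left(-241859 - 39464\right) + o = \left(-241859 - 39464\right) + 253761 = -281323 + 253761 = -27562$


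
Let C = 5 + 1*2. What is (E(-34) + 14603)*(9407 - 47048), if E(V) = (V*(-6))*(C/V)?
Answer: -548090601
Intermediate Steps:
C = 7 (C = 5 + 2 = 7)
E(V) = -42 (E(V) = (V*(-6))*(7/V) = (-6*V)*(7/V) = -42)
(E(-34) + 14603)*(9407 - 47048) = (-42 + 14603)*(9407 - 47048) = 14561*(-37641) = -548090601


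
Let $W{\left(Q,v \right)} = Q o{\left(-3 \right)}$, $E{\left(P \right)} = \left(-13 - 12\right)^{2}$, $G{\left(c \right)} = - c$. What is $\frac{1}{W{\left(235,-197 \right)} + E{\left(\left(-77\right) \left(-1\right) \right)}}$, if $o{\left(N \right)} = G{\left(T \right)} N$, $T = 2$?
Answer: $\frac{1}{2035} \approx 0.0004914$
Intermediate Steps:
$o{\left(N \right)} = - 2 N$ ($o{\left(N \right)} = \left(-1\right) 2 N = - 2 N$)
$E{\left(P \right)} = 625$ ($E{\left(P \right)} = \left(-25\right)^{2} = 625$)
$W{\left(Q,v \right)} = 6 Q$ ($W{\left(Q,v \right)} = Q \left(\left(-2\right) \left(-3\right)\right) = Q 6 = 6 Q$)
$\frac{1}{W{\left(235,-197 \right)} + E{\left(\left(-77\right) \left(-1\right) \right)}} = \frac{1}{6 \cdot 235 + 625} = \frac{1}{1410 + 625} = \frac{1}{2035}$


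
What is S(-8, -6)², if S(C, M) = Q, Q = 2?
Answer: 4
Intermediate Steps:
S(C, M) = 2
S(-8, -6)² = 2² = 4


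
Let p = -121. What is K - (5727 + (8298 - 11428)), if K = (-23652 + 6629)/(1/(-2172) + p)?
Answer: -645551405/262813 ≈ -2456.3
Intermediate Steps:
K = 36973956/262813 (K = (-23652 + 6629)/(1/(-2172) - 121) = -17023/(-1/2172 - 121) = -17023/(-262813/2172) = -17023*(-2172/262813) = 36973956/262813 ≈ 140.69)
K - (5727 + (8298 - 11428)) = 36973956/262813 - (5727 + (8298 - 11428)) = 36973956/262813 - (5727 - 3130) = 36973956/262813 - 1*2597 = 36973956/262813 - 2597 = -645551405/262813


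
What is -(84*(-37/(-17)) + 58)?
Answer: -4094/17 ≈ -240.82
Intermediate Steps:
-(84*(-37/(-17)) + 58) = -(84*(-37*(-1/17)) + 58) = -(84*(37/17) + 58) = -(3108/17 + 58) = -1*4094/17 = -4094/17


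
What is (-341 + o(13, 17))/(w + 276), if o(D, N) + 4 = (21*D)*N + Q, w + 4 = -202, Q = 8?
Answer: 2152/35 ≈ 61.486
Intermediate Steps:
w = -206 (w = -4 - 202 = -206)
o(D, N) = 4 + 21*D*N (o(D, N) = -4 + ((21*D)*N + 8) = -4 + (21*D*N + 8) = -4 + (8 + 21*D*N) = 4 + 21*D*N)
(-341 + o(13, 17))/(w + 276) = (-341 + (4 + 21*13*17))/(-206 + 276) = (-341 + (4 + 4641))/70 = (-341 + 4645)*(1/70) = 4304*(1/70) = 2152/35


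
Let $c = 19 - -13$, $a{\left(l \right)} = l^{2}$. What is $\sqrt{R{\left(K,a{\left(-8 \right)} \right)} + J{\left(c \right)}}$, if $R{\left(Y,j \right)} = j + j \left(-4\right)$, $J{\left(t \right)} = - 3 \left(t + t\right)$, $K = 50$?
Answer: $8 i \sqrt{6} \approx 19.596 i$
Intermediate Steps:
$c = 32$ ($c = 19 + 13 = 32$)
$J{\left(t \right)} = - 6 t$ ($J{\left(t \right)} = - 3 \cdot 2 t = - 6 t$)
$R{\left(Y,j \right)} = - 3 j$ ($R{\left(Y,j \right)} = j - 4 j = - 3 j$)
$\sqrt{R{\left(K,a{\left(-8 \right)} \right)} + J{\left(c \right)}} = \sqrt{- 3 \left(-8\right)^{2} - 192} = \sqrt{\left(-3\right) 64 - 192} = \sqrt{-192 - 192} = \sqrt{-384} = 8 i \sqrt{6}$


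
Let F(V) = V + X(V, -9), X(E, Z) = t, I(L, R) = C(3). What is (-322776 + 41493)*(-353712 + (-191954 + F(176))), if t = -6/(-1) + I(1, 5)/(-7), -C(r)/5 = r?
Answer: 1074043412559/7 ≈ 1.5343e+11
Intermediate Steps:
C(r) = -5*r
I(L, R) = -15 (I(L, R) = -5*3 = -15)
t = 57/7 (t = -6/(-1) - 15/(-7) = -6*(-1) - 15*(-1/7) = 6 + 15/7 = 57/7 ≈ 8.1429)
X(E, Z) = 57/7
F(V) = 57/7 + V (F(V) = V + 57/7 = 57/7 + V)
(-322776 + 41493)*(-353712 + (-191954 + F(176))) = (-322776 + 41493)*(-353712 + (-191954 + (57/7 + 176))) = -281283*(-353712 + (-191954 + 1289/7)) = -281283*(-353712 - 1342389/7) = -281283*(-3818373/7) = 1074043412559/7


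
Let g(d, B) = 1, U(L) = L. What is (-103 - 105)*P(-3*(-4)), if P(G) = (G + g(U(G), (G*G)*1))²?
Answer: -35152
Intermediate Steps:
P(G) = (1 + G)² (P(G) = (G + 1)² = (1 + G)²)
(-103 - 105)*P(-3*(-4)) = (-103 - 105)*(1 - 3*(-4))² = -208*(1 + 12)² = -208*13² = -208*169 = -35152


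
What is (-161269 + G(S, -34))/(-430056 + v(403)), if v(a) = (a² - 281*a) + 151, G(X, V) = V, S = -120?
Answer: 161303/380739 ≈ 0.42366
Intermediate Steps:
v(a) = 151 + a² - 281*a
(-161269 + G(S, -34))/(-430056 + v(403)) = (-161269 - 34)/(-430056 + (151 + 403² - 281*403)) = -161303/(-430056 + (151 + 162409 - 113243)) = -161303/(-430056 + 49317) = -161303/(-380739) = -161303*(-1/380739) = 161303/380739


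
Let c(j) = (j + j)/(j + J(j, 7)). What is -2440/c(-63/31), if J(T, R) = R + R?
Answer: 64660/9 ≈ 7184.4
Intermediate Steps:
J(T, R) = 2*R
c(j) = 2*j/(14 + j) (c(j) = (j + j)/(j + 2*7) = (2*j)/(j + 14) = (2*j)/(14 + j) = 2*j/(14 + j))
-2440/c(-63/31) = -2440/(2*(-63/31)/(14 - 63/31)) = -2440/(2*(-63/31)/(371/31)) = -2440/(2*(-63/31)*(31/371)) = -2440/(-18/53) = -2440*(-53/18) = 64660/9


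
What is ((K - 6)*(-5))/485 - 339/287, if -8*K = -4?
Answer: -62609/55678 ≈ -1.1245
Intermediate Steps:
K = ½ (K = -⅛*(-4) = ½ ≈ 0.50000)
((K - 6)*(-5))/485 - 339/287 = ((½ - 6)*(-5))/485 - 339/287 = -11/2*(-5)*(1/485) - 339*1/287 = (55/2)*(1/485) - 339/287 = 11/194 - 339/287 = -62609/55678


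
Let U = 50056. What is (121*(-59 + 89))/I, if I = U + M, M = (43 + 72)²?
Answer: 3630/63281 ≈ 0.057363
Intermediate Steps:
M = 13225 (M = 115² = 13225)
I = 63281 (I = 50056 + 13225 = 63281)
(121*(-59 + 89))/I = (121*(-59 + 89))/63281 = (121*30)*(1/63281) = 3630*(1/63281) = 3630/63281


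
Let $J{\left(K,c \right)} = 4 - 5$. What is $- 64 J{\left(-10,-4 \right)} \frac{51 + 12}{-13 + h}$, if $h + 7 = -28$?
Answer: $-84$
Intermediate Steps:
$h = -35$ ($h = -7 - 28 = -35$)
$J{\left(K,c \right)} = -1$
$- 64 J{\left(-10,-4 \right)} \frac{51 + 12}{-13 + h} = \left(-64\right) \left(-1\right) \frac{51 + 12}{-13 - 35} = 64 \frac{63}{-48} = 64 \cdot 63 \left(- \frac{1}{48}\right) = 64 \left(- \frac{21}{16}\right) = -84$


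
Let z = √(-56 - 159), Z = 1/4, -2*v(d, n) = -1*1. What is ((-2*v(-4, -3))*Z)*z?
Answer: -I*√215/4 ≈ -3.6657*I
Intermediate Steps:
v(d, n) = ½ (v(d, n) = -(-1)/2 = -½*(-1) = ½)
Z = ¼ ≈ 0.25000
z = I*√215 (z = √(-215) = I*√215 ≈ 14.663*I)
((-2*v(-4, -3))*Z)*z = (-2*½*(¼))*(I*√215) = (-1*¼)*(I*√215) = -I*√215/4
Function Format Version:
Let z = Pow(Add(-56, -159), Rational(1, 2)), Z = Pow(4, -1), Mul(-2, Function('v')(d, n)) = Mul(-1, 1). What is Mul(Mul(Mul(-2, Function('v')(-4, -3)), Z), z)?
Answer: Mul(Rational(-1, 4), I, Pow(215, Rational(1, 2))) ≈ Mul(-3.6657, I)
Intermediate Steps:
Function('v')(d, n) = Rational(1, 2) (Function('v')(d, n) = Mul(Rational(-1, 2), Mul(-1, 1)) = Mul(Rational(-1, 2), -1) = Rational(1, 2))
Z = Rational(1, 4) ≈ 0.25000
z = Mul(I, Pow(215, Rational(1, 2))) (z = Pow(-215, Rational(1, 2)) = Mul(I, Pow(215, Rational(1, 2))) ≈ Mul(14.663, I))
Mul(Mul(Mul(-2, Function('v')(-4, -3)), Z), z) = Mul(Mul(Mul(-2, Rational(1, 2)), Rational(1, 4)), Mul(I, Pow(215, Rational(1, 2)))) = Mul(Mul(-1, Rational(1, 4)), Mul(I, Pow(215, Rational(1, 2)))) = Mul(Rational(-1, 4), Mul(I, Pow(215, Rational(1, 2)))) = Mul(Rational(-1, 4), I, Pow(215, Rational(1, 2)))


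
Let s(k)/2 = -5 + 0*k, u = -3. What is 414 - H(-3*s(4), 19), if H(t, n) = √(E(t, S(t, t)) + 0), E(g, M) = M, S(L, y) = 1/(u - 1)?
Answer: 414 - I/2 ≈ 414.0 - 0.5*I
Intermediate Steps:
s(k) = -10 (s(k) = 2*(-5 + 0*k) = 2*(-5 + 0) = 2*(-5) = -10)
S(L, y) = -¼ (S(L, y) = 1/(-3 - 1) = 1/(-4) = -¼)
H(t, n) = I/2 (H(t, n) = √(-¼ + 0) = √(-¼) = I/2)
414 - H(-3*s(4), 19) = 414 - I/2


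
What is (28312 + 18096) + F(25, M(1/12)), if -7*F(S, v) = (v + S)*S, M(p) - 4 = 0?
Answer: 324131/7 ≈ 46304.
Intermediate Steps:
M(p) = 4 (M(p) = 4 + 0 = 4)
F(S, v) = -S*(S + v)/7 (F(S, v) = -(v + S)*S/7 = -(S + v)*S/7 = -S*(S + v)/7)
(28312 + 18096) + F(25, M(1/12)) = (28312 + 18096) - 1/7*25*(25 + 4) = 46408 - 1/7*25*29 = 46408 - 725/7 = 324131/7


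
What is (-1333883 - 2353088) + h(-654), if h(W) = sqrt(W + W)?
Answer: -3686971 + 2*I*sqrt(327) ≈ -3.687e+6 + 36.166*I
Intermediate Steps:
h(W) = sqrt(2)*sqrt(W) (h(W) = sqrt(2*W) = sqrt(2)*sqrt(W))
(-1333883 - 2353088) + h(-654) = (-1333883 - 2353088) + sqrt(2)*sqrt(-654) = -3686971 + sqrt(2)*(I*sqrt(654)) = -3686971 + 2*I*sqrt(327)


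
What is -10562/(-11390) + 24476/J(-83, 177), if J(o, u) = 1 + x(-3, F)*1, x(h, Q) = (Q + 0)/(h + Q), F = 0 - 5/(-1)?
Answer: 278818607/39865 ≈ 6994.1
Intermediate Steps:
F = 5 (F = 0 - 5*(-1) = 0 + 5 = 5)
x(h, Q) = Q/(Q + h)
J(o, u) = 7/2 (J(o, u) = 1 + (5/(5 - 3))*1 = 1 + (5/2)*1 = 1 + 5/2 = 7/2)
-10562/(-11390) + 24476/J(-83, 177) = -10562/(-11390) + 24476/(7/2) = -10562*(-1/11390) + 24476*(2/7) = 5281/5695 + 48952/7 = 278818607/39865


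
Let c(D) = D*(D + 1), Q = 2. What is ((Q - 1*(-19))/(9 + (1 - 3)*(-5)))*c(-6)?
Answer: 630/19 ≈ 33.158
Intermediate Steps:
c(D) = D*(1 + D)
((Q - 1*(-19))/(9 + (1 - 3)*(-5)))*c(-6) = ((2 - 1*(-19))/(9 + (1 - 3)*(-5)))*(-6*(1 - 6)) = ((2 + 19)/(9 - 2*(-5)))*(-6*(-5)) = (21/(9 + 10))*30 = (21/19)*30 = 630/19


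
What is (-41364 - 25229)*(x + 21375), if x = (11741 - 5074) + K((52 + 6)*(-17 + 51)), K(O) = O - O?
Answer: -1867400906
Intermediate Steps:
K(O) = 0
x = 6667 (x = (11741 - 5074) + 0 = 6667 + 0 = 6667)
(-41364 - 25229)*(x + 21375) = (-41364 - 25229)*(6667 + 21375) = -66593*28042 = -1867400906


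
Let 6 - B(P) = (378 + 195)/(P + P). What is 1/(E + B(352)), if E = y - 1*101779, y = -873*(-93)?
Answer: -704/14491709 ≈ -4.8579e-5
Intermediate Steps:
y = 81189
B(P) = 6 - 573/(2*P) (B(P) = 6 - (378 + 195)/(P + P) = 6 - 573/(2*P))
E = -20590 (E = 81189 - 1*101779 = 81189 - 101779 = -20590)
1/(E + B(352)) = 1/(-20590 + (6 - 573/2/352)) = 1/(-20590 + (6 - 573/2*1/352)) = 1/(-20590 + (6 - 573/704)) = 1/(-20590 + 3651/704) = 1/(-14491709/704) = -704/14491709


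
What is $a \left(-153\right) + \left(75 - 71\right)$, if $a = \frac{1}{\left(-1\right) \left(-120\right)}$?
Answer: $\frac{109}{40} \approx 2.725$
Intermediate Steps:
$a = \frac{1}{120} \approx 0.0083333$
$a \left(-153\right) + \left(75 - 71\right) = \frac{1}{120} \left(-153\right) + \left(75 - 71\right) = - \frac{51}{40} + 4 = \frac{109}{40}$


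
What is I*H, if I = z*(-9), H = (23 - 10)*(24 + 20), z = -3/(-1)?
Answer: -15444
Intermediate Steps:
z = 3 (z = -3*(-1) = 3)
H = 572 (H = 13*44 = 572)
I = -27 (I = 3*(-9) = -27)
I*H = -27*572 = -15444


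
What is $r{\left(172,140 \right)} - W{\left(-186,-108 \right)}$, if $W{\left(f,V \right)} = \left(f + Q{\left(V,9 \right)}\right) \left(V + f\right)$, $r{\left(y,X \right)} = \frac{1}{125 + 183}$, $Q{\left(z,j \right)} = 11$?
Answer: $- \frac{15846599}{308} \approx -51450.0$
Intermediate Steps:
$r{\left(y,X \right)} = \frac{1}{308}$
$W{\left(f,V \right)} = \left(11 + f\right) \left(V + f\right)$ ($W{\left(f,V \right)} = \left(f + 11\right) \left(V + f\right) = \left(11 + f\right) \left(V + f\right)$)
$r{\left(172,140 \right)} - W{\left(-186,-108 \right)} = \frac{1}{308} - \left(\left(-186\right)^{2} + 11 \left(-108\right) + 11 \left(-186\right) - -20088\right) = \frac{1}{308} - \left(34596 - 1188 - 2046 + 20088\right) = \frac{1}{308} - 51450 = - \frac{15846599}{308}$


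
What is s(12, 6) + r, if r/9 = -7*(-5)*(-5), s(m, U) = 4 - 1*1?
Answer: -1572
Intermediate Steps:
s(m, U) = 3 (s(m, U) = 4 - 1 = 3)
r = -1575 (r = 9*(-7*(-5)*(-5)) = 9*(35*(-5)) = 9*(-175) = -1575)
s(12, 6) + r = 3 - 1575 = -1572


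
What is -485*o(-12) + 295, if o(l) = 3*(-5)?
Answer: 7570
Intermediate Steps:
o(l) = -15
-485*o(-12) + 295 = -485*(-15) + 295 = 7275 + 295 = 7570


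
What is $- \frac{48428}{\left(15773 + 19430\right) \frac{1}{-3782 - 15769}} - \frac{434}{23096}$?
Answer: $\frac{1561974506099}{58074892} \approx 26896.0$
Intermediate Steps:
$- \frac{48428}{\left(15773 + 19430\right) \frac{1}{-3782 - 15769}} - \frac{434}{23096} = - \frac{48428}{35203 \frac{1}{-3782 - 15769}} - \frac{217}{11548} = - \frac{48428}{35203 \frac{1}{-19551}} - \frac{217}{11548} = - \frac{48428}{35203 \left(- \frac{1}{19551}\right)} - \frac{217}{11548} = - \frac{48428}{- \frac{5029}{2793}} - \frac{217}{11548} = \left(-48428\right) \left(- \frac{2793}{5029}\right) - \frac{217}{11548} = \frac{135259404}{5029} - \frac{217}{11548} = \frac{1561974506099}{58074892}$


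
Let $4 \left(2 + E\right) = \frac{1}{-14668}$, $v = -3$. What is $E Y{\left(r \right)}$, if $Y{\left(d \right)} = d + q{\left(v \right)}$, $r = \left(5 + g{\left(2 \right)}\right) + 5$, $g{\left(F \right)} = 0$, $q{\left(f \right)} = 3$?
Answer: $- \frac{1525485}{58672} \approx -26.0$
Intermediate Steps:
$r = 10$ ($r = \left(5 + 0\right) + 5 = 5 + 5 = 10$)
$Y{\left(d \right)} = 3 + d$ ($Y{\left(d \right)} = d + 3 = 3 + d$)
$E = - \frac{117345}{58672}$ ($E = -2 + \frac{1}{4 \left(-14668\right)} = -2 + \frac{1}{4} \left(- \frac{1}{14668}\right) = -2 - \frac{1}{58672} = - \frac{117345}{58672} \approx -2.0$)
$E Y{\left(r \right)} = - \frac{117345 \left(3 + 10\right)}{58672} = \left(- \frac{117345}{58672}\right) 13 = - \frac{1525485}{58672}$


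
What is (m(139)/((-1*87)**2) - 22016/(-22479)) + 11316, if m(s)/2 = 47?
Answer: 641837725082/56714517 ≈ 11317.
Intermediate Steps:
m(s) = 94 (m(s) = 2*47 = 94)
(m(139)/((-1*87)**2) - 22016/(-22479)) + 11316 = (94/((-1*87)**2) - 22016/(-22479)) + 11316 = (94/((-87)**2) - 22016*(-1/22479)) + 11316 = (94/7569 + 22016/22479) + 11316 = 56250710/56714517 + 11316 = 641837725082/56714517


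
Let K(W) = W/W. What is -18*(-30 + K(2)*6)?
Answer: 432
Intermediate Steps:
K(W) = 1
-18*(-30 + K(2)*6) = -18*(-30 + 1*6) = -18*(-30 + 6) = -18*(-24) = 432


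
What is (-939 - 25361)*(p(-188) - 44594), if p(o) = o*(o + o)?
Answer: -686272200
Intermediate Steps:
p(o) = 2*o² (p(o) = o*(2*o) = 2*o²)
(-939 - 25361)*(p(-188) - 44594) = (-939 - 25361)*(2*(-188)² - 44594) = -26300*(2*35344 - 44594) = -26300*(70688 - 44594) = -26300*26094 = -686272200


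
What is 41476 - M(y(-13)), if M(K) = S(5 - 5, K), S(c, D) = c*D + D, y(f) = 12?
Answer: 41464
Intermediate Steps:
S(c, D) = D + D*c (S(c, D) = D*c + D = D + D*c)
M(K) = K (M(K) = K*(1 + (5 - 5)) = K*(1 + 0) = K*1 = K)
41476 - M(y(-13)) = 41476 - 1*12 = 41476 - 12 = 41464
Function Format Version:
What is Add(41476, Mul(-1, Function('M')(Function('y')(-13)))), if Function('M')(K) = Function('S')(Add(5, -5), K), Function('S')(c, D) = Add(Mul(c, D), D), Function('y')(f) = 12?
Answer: 41464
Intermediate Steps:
Function('S')(c, D) = Add(D, Mul(D, c)) (Function('S')(c, D) = Add(Mul(D, c), D) = Add(D, Mul(D, c)))
Function('M')(K) = K (Function('M')(K) = Mul(K, Add(1, Add(5, -5))) = Mul(K, Add(1, 0)) = Mul(K, 1) = K)
Add(41476, Mul(-1, Function('M')(Function('y')(-13)))) = Add(41476, Mul(-1, 12)) = Add(41476, -12) = 41464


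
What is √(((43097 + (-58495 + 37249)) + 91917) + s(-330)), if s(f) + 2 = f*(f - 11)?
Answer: 6*√6286 ≈ 475.71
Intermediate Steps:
s(f) = -2 + f*(-11 + f) (s(f) = -2 + f*(f - 11) = -2 + f*(-11 + f))
√(((43097 + (-58495 + 37249)) + 91917) + s(-330)) = √(((43097 + (-58495 + 37249)) + 91917) + (-2 + (-330)² - 11*(-330))) = √(((43097 - 21246) + 91917) + (-2 + 108900 + 3630)) = √((21851 + 91917) + 112528) = √(113768 + 112528) = √226296 = 6*√6286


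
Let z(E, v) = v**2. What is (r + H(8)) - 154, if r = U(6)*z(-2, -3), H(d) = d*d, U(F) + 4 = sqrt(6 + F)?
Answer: -126 + 18*sqrt(3) ≈ -94.823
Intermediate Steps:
U(F) = -4 + sqrt(6 + F)
H(d) = d**2
r = -36 + 18*sqrt(3) (r = (-4 + sqrt(6 + 6))*(-3)**2 = (-4 + sqrt(12))*9 = (-4 + 2*sqrt(3))*9 = -36 + 18*sqrt(3) ≈ -4.8231)
(r + H(8)) - 154 = ((-36 + 18*sqrt(3)) + 8**2) - 154 = ((-36 + 18*sqrt(3)) + 64) - 154 = (28 + 18*sqrt(3)) - 154 = -126 + 18*sqrt(3)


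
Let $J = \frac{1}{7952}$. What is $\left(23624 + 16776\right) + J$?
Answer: $\frac{321260801}{7952} \approx 40400.0$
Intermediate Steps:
$J = \frac{1}{7952} \approx 0.00012575$
$\left(23624 + 16776\right) + J = \left(23624 + 16776\right) + \frac{1}{7952} = 40400 + \frac{1}{7952} = \frac{321260801}{7952}$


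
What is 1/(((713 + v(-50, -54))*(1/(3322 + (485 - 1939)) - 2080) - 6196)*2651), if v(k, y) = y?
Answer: -1868/6818579915279 ≈ -2.7396e-10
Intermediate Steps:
1/(((713 + v(-50, -54))*(1/(3322 + (485 - 1939)) - 2080) - 6196)*2651) = 1/(((713 - 54)*(1/(3322 + (485 - 1939)) - 2080) - 6196)*2651) = (1/2651)/(659*(1/(3322 - 1454) - 2080) - 6196) = (1/2651)/(659*(1/1868 - 2080) - 6196) = (1/2651)/(659*(-3885439/1868) - 6196) = (1/2651)/(-2560504301/1868 - 6196) = (1/2651)/(-2572078429/1868) = -1868/2572078429*1/2651 = -1868/6818579915279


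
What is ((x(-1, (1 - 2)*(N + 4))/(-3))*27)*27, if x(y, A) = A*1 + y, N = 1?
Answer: 1458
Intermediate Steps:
x(y, A) = A + y
((x(-1, (1 - 2)*(N + 4))/(-3))*27)*27 = ((((1 - 2)*(1 + 4) - 1)/(-3))*27)*27 = (((-1*5 - 1)*(-⅓))*27)*27 = (((-5 - 1)*(-⅓))*27)*27 = (-6*(-⅓)*27)*27 = (2*27)*27 = 54*27 = 1458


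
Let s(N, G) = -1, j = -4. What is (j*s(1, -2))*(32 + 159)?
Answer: 764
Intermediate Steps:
(j*s(1, -2))*(32 + 159) = (-4*(-1))*(32 + 159) = 4*191 = 764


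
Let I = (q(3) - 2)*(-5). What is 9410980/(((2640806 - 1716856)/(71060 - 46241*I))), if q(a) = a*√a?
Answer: -73659740460/18479 + 130551937854*√3/18479 ≈ 8.2506e+6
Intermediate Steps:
q(a) = a^(3/2)
I = 10 - 15*√3 (I = (3^(3/2) - 2)*(-5) = (3*√3 - 2)*(-5) = (-2 + 3*√3)*(-5) = 10 - 15*√3 ≈ -15.981)
9410980/(((2640806 - 1716856)/(71060 - 46241*I))) = 9410980/(((2640806 - 1716856)/(71060 - 46241*(10 - 15*√3)))) = 9410980/((923950/(71060 + (-462410 + 693615*√3)))) = 9410980/((923950/(-391350 + 693615*√3))) = 9410980*(-7827/18479 + 138723*√3/184790) = -73659740460/18479 + 130551937854*√3/18479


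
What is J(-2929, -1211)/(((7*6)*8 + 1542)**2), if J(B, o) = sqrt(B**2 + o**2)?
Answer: sqrt(10045562)/3526884 ≈ 0.00089866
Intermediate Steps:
J(-2929, -1211)/(((7*6)*8 + 1542)**2) = sqrt((-2929)**2 + (-1211)**2)/(((7*6)*8 + 1542)**2) = sqrt(8579041 + 1466521)/((42*8 + 1542)**2) = sqrt(10045562)/((336 + 1542)**2) = sqrt(10045562)/(1878**2) = sqrt(10045562)/3526884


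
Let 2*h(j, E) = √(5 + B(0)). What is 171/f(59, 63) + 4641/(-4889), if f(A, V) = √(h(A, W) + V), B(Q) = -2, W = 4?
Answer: -4641/4889 + 171*√2/√(126 + √3) ≈ 20.448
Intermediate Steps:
h(j, E) = √3/2 (h(j, E) = √(5 - 2)/2 = √3/2)
f(A, V) = √(V + √3/2) (f(A, V) = √(√3/2 + V) = √(V + √3/2))
171/f(59, 63) + 4641/(-4889) = 171/((√(2*√3 + 4*63)/2)) + 4641/(-4889) = 171/((√(2*√3 + 252)/2)) + 4641*(-1/4889) = 171/((√(252 + 2*√3)/2)) - 4641/4889 = 171*(2/√(252 + 2*√3)) - 4641/4889 = 342/√(252 + 2*√3) - 4641/4889 = -4641/4889 + 342/√(252 + 2*√3)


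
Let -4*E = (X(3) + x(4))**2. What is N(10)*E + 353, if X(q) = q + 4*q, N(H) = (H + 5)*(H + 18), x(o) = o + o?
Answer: -55192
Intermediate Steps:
x(o) = 2*o
N(H) = (5 + H)*(18 + H)
X(q) = 5*q
E = -529/4 (E = -(5*3 + 2*4)**2/4 = -(15 + 8)**2/4 = -1/4*23**2 = -1/4*529 = -529/4 ≈ -132.25)
N(10)*E + 353 = (90 + 10**2 + 23*10)*(-529/4) + 353 = (90 + 100 + 230)*(-529/4) + 353 = 420*(-529/4) + 353 = -55545 + 353 = -55192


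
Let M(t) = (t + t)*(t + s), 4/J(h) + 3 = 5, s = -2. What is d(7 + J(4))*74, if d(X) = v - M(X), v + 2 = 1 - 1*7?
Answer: -9916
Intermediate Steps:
v = -8 (v = -2 + (1 - 1*7) = -2 + (1 - 7) = -2 - 6 = -8)
J(h) = 2 (J(h) = 4/(-3 + 5) = 4/2 = 4*(½) = 2)
M(t) = 2*t*(-2 + t) (M(t) = (t + t)*(t - 2) = (2*t)*(-2 + t) = 2*t*(-2 + t))
d(X) = -8 - 2*X*(-2 + X)
d(7 + J(4))*74 = (-8 - 2*(7 + 2)*(-2 + (7 + 2)))*74 = (-8 - 2*9*(-2 + 9))*74 = (-8 - 2*9*7)*74 = (-8 - 126)*74 = -134*74 = -9916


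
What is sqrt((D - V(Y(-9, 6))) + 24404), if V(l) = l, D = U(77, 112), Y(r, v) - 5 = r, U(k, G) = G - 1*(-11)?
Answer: sqrt(24531) ≈ 156.62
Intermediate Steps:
U(k, G) = 11 + G (U(k, G) = G + 11 = 11 + G)
Y(r, v) = 5 + r
D = 123 (D = 11 + 112 = 123)
sqrt((D - V(Y(-9, 6))) + 24404) = sqrt((123 - (5 - 9)) + 24404) = sqrt((123 - 1*(-4)) + 24404) = sqrt((123 + 4) + 24404) = sqrt(127 + 24404) = sqrt(24531)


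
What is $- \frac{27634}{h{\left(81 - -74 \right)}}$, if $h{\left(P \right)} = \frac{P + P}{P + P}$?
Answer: $-27634$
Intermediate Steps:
$h{\left(P \right)} = 1$ ($h{\left(P \right)} = \frac{2 P}{2 P} = 2 P \frac{1}{2 P} = 1$)
$- \frac{27634}{h{\left(81 - -74 \right)}} = - \frac{27634}{1} = \left(-27634\right) 1 = -27634$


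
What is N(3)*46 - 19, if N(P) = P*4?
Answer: 533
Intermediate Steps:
N(P) = 4*P
N(3)*46 - 19 = (4*3)*46 - 19 = 12*46 - 19 = 552 - 19 = 533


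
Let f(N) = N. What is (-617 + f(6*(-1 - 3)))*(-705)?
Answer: 451905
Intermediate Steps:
(-617 + f(6*(-1 - 3)))*(-705) = (-617 + 6*(-1 - 3))*(-705) = (-617 + 6*(-4))*(-705) = (-617 - 24)*(-705) = -641*(-705) = 451905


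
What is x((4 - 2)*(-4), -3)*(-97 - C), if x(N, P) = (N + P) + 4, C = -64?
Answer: 231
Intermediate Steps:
x(N, P) = 4 + N + P
x((4 - 2)*(-4), -3)*(-97 - C) = (4 + (4 - 2)*(-4) - 3)*(-97 - 1*(-64)) = (4 + 2*(-4) - 3)*(-97 + 64) = (4 - 8 - 3)*(-33) = -7*(-33) = 231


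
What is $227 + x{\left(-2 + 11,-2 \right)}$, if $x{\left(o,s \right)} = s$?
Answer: $225$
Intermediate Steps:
$227 + x{\left(-2 + 11,-2 \right)} = 227 - 2 = 225$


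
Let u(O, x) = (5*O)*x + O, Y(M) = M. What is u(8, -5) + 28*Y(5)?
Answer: -52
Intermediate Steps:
u(O, x) = O + 5*O*x (u(O, x) = 5*O*x + O = O + 5*O*x)
u(8, -5) + 28*Y(5) = 8*(1 + 5*(-5)) + 28*5 = 8*(1 - 25) + 140 = 8*(-24) + 140 = -192 + 140 = -52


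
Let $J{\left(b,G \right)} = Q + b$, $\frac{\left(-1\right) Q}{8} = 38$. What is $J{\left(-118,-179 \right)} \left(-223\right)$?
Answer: $94106$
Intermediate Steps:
$Q = -304$ ($Q = \left(-8\right) 38 = -304$)
$J{\left(b,G \right)} = -304 + b$
$J{\left(-118,-179 \right)} \left(-223\right) = \left(-304 - 118\right) \left(-223\right) = \left(-422\right) \left(-223\right) = 94106$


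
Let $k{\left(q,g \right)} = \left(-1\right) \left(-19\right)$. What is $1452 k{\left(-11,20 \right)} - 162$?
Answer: $27426$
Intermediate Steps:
$k{\left(q,g \right)} = 19$
$1452 k{\left(-11,20 \right)} - 162 = 1452 \cdot 19 - 162 = 27588 - 162 = 27426$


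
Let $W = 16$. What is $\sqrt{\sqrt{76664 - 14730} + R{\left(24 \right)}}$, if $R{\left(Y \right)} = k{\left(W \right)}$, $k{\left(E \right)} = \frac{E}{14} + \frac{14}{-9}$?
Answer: $\frac{\sqrt{-182 + 441 \sqrt{61934}}}{21} \approx 15.762$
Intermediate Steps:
$k{\left(E \right)} = - \frac{14}{9} + \frac{E}{14}$ ($k{\left(E \right)} = E \frac{1}{14} + 14 \left(- \frac{1}{9}\right) = \frac{E}{14} - \frac{14}{9} = - \frac{14}{9} + \frac{E}{14}$)
$R{\left(Y \right)} = - \frac{26}{63}$ ($R{\left(Y \right)} = - \frac{14}{9} + \frac{1}{14} \cdot 16 = - \frac{14}{9} + \frac{8}{7} = - \frac{26}{63}$)
$\sqrt{\sqrt{76664 - 14730} + R{\left(24 \right)}} = \sqrt{\sqrt{76664 - 14730} - \frac{26}{63}} = \sqrt{\sqrt{61934} - \frac{26}{63}} = \sqrt{- \frac{26}{63} + \sqrt{61934}}$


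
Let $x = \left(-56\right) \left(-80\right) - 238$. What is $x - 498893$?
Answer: $-494651$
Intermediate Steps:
$x = 4242$ ($x = 4480 - 238 = 4242$)
$x - 498893 = 4242 - 498893 = -494651$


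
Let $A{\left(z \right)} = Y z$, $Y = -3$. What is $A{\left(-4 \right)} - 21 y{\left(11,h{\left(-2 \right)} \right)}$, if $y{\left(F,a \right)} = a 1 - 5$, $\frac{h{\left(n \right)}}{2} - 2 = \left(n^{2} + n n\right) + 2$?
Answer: $-387$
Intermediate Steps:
$h{\left(n \right)} = 8 + 4 n^{2}$ ($h{\left(n \right)} = 4 + 2 \left(\left(n^{2} + n n\right) + 2\right) = 4 + 2 \left(\left(n^{2} + n^{2}\right) + 2\right) = 4 + 2 \left(2 n^{2} + 2\right) = 4 + 2 \left(2 + 2 n^{2}\right) = 4 + \left(4 + 4 n^{2}\right) = 8 + 4 n^{2}$)
$A{\left(z \right)} = - 3 z$
$y{\left(F,a \right)} = -5 + a$ ($y{\left(F,a \right)} = a - 5 = -5 + a$)
$A{\left(-4 \right)} - 21 y{\left(11,h{\left(-2 \right)} \right)} = \left(-3\right) \left(-4\right) - 21 \left(-5 + \left(8 + 4 \left(-2\right)^{2}\right)\right) = 12 - 21 \left(-5 + \left(8 + 4 \cdot 4\right)\right) = 12 - 21 \left(-5 + \left(8 + 16\right)\right) = 12 - 21 \left(-5 + 24\right) = 12 - 399 = -387$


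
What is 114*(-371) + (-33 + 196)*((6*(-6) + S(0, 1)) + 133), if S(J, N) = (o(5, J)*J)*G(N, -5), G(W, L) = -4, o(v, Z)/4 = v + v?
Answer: -26483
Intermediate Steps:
o(v, Z) = 8*v (o(v, Z) = 4*(v + v) = 4*(2*v) = 8*v)
S(J, N) = -160*J (S(J, N) = ((8*5)*J)*(-4) = (40*J)*(-4) = -160*J)
114*(-371) + (-33 + 196)*((6*(-6) + S(0, 1)) + 133) = 114*(-371) + (-33 + 196)*((6*(-6) - 160*0) + 133) = -42294 + 163*((-36 + 0) + 133) = -42294 + 163*(-36 + 133) = -42294 + 163*97 = -42294 + 15811 = -26483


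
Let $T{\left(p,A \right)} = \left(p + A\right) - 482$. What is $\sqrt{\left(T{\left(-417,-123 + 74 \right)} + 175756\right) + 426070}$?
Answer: $\sqrt{600878} \approx 775.16$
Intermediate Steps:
$T{\left(p,A \right)} = -482 + A + p$ ($T{\left(p,A \right)} = \left(A + p\right) - 482 = -482 + A + p$)
$\sqrt{\left(T{\left(-417,-123 + 74 \right)} + 175756\right) + 426070} = \sqrt{\left(\left(-482 + \left(-123 + 74\right) - 417\right) + 175756\right) + 426070} = \sqrt{\left(\left(-482 - 49 - 417\right) + 175756\right) + 426070} = \sqrt{\left(-948 + 175756\right) + 426070} = \sqrt{174808 + 426070} = \sqrt{600878}$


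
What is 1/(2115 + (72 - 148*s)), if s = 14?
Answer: 1/115 ≈ 0.0086956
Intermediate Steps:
1/(2115 + (72 - 148*s)) = 1/(2115 + (72 - 148*14)) = 1/(2115 + (72 - 2072)) = 1/(2115 - 2000) = 1/115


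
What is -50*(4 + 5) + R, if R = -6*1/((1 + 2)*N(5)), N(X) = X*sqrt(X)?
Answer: -450 - 2*sqrt(5)/25 ≈ -450.18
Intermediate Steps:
N(X) = X**(3/2)
R = -2*sqrt(5)/25 (R = -6*sqrt(5)/(25*(1 + 2)) = -6*sqrt(5)/75 = -2*sqrt(5)/25 ≈ -0.17889)
-50*(4 + 5) + R = -50*(4 + 5) - 2*sqrt(5)/25 = -50*9 - 2*sqrt(5)/25 = -450 - 2*sqrt(5)/25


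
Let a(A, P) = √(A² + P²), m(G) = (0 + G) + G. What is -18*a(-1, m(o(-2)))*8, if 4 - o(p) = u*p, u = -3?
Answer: -144*√17 ≈ -593.73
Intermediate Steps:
o(p) = 4 + 3*p (o(p) = 4 - (-3)*p = 4 + 3*p)
m(G) = 2*G (m(G) = G + G = 2*G)
-18*a(-1, m(o(-2)))*8 = -18*√((-1)² + (2*(4 + 3*(-2)))²)*8 = -18*√(1 + (2*(4 - 6))²)*8 = -18*√(1 + (2*(-2))²)*8 = -18*√(1 + (-4)²)*8 = -18*√(1 + 16)*8 = -18*√17*8 = -144*√17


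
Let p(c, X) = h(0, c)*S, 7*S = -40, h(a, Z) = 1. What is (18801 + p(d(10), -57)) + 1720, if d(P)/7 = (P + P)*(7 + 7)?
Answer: 143607/7 ≈ 20515.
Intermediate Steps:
S = -40/7 (S = (⅐)*(-40) = -40/7 ≈ -5.7143)
d(P) = 196*P (d(P) = 7*((P + P)*(7 + 7)) = 7*((2*P)*14) = 7*(28*P) = 196*P)
p(c, X) = -40/7 (p(c, X) = 1*(-40/7) = -40/7)
(18801 + p(d(10), -57)) + 1720 = (18801 - 40/7) + 1720 = 131567/7 + 1720 = 143607/7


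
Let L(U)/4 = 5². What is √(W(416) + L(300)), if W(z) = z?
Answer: 2*√129 ≈ 22.716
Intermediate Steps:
L(U) = 100 (L(U) = 4*5² = 4*25 = 100)
√(W(416) + L(300)) = √(416 + 100) = √516 = 2*√129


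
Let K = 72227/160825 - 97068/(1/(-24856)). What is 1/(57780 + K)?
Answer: 160825/388035341642327 ≈ 4.1446e-10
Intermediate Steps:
K = 388026049173827/160825 (K = 72227*(1/160825) - 97068/(-1/24856) = 72227/160825 - 97068*(-24856) = 72227/160825 + 2412722208 = 388026049173827/160825 ≈ 2.4127e+9)
1/(57780 + K) = 1/(57780 + 388026049173827/160825) = 1/(388035341642327/160825) = 160825/388035341642327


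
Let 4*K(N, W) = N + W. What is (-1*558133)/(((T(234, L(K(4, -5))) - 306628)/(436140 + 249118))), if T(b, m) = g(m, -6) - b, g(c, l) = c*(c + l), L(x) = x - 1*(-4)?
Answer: 6119441653024/4909927 ≈ 1.2463e+6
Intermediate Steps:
K(N, W) = N/4 + W/4 (K(N, W) = (N + W)/4 = N/4 + W/4)
L(x) = 4 + x (L(x) = x + 4 = 4 + x)
T(b, m) = -b + m*(-6 + m) (T(b, m) = m*(m - 6) - b = m*(-6 + m) - b = -b + m*(-6 + m))
(-1*558133)/(((T(234, L(K(4, -5))) - 306628)/(436140 + 249118))) = (-1*558133)/((((-1*234 + (4 + ((1/4)*4 + (1/4)*(-5)))*(-6 + (4 + ((1/4)*4 + (1/4)*(-5))))) - 306628)/(436140 + 249118))) = -558133*685258/((-234 + (4 + (1 - 5/4))*(-6 + (4 + (1 - 5/4)))) - 306628) = -558133*685258/((-234 + (4 - 1/4)*(-6 + (4 - 1/4))) - 306628) = -558133*685258/((-234 + 15*(-6 + 15/4)/4) - 306628) = -558133*685258/((-234 + (15/4)*(-9/4)) - 306628) = -558133*685258/((-234 - 135/16) - 306628) = -558133*685258/(-3879/16 - 306628) = -558133/((-4909927/16*1/685258)) = -558133/(-4909927/10964128) = -558133*(-10964128/4909927) = 6119441653024/4909927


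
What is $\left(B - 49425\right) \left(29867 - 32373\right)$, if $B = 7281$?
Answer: $105612864$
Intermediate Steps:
$\left(B - 49425\right) \left(29867 - 32373\right) = \left(7281 - 49425\right) \left(29867 - 32373\right) = \left(-42144\right) \left(-2506\right) = 105612864$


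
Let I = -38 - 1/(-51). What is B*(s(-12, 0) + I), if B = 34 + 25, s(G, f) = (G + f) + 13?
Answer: -111274/51 ≈ -2181.8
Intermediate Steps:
s(G, f) = 13 + G + f
I = -1937/51 (I = -38 - 1*(-1/51) = -38 + 1/51 = -1937/51 ≈ -37.980)
B = 59
B*(s(-12, 0) + I) = 59*((13 - 12 + 0) - 1937/51) = 59*(1 - 1937/51) = 59*(-1886/51) = -111274/51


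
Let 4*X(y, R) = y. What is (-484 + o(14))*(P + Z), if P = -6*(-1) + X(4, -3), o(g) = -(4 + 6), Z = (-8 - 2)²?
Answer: -52858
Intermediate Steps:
X(y, R) = y/4
Z = 100 (Z = (-10)² = 100)
o(g) = -10 (o(g) = -1*10 = -10)
P = 7 (P = -6*(-1) + (¼)*4 = 6 + 1 = 7)
(-484 + o(14))*(P + Z) = (-484 - 10)*(7 + 100) = -494*107 = -52858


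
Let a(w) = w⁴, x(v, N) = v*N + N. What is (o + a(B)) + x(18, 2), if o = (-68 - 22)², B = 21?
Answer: 202619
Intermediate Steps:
x(v, N) = N + N*v (x(v, N) = N*v + N = N + N*v)
o = 8100 (o = (-90)² = 8100)
(o + a(B)) + x(18, 2) = (8100 + 21⁴) + 2*(1 + 18) = (8100 + 194481) + 2*19 = 202581 + 38 = 202619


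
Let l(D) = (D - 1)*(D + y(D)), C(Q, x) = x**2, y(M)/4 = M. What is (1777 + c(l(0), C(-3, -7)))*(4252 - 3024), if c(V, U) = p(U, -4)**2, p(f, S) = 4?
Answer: 2201804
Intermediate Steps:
y(M) = 4*M
l(D) = 5*D*(-1 + D) (l(D) = (D - 1)*(D + 4*D) = (-1 + D)*(5*D) = 5*D*(-1 + D))
c(V, U) = 16 (c(V, U) = 4**2 = 16)
(1777 + c(l(0), C(-3, -7)))*(4252 - 3024) = (1777 + 16)*(4252 - 3024) = 1793*1228 = 2201804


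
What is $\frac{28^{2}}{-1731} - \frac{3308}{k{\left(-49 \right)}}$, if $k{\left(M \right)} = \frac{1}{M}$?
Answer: $\frac{280580468}{1731} \approx 1.6209 \cdot 10^{5}$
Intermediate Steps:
$\frac{28^{2}}{-1731} - \frac{3308}{k{\left(-49 \right)}} = \frac{28^{2}}{-1731} - \frac{3308}{\frac{1}{-49}} = 784 \left(- \frac{1}{1731}\right) - \frac{3308}{- \frac{1}{49}} = - \frac{784}{1731} - -162092 = - \frac{784}{1731} + 162092 = \frac{280580468}{1731}$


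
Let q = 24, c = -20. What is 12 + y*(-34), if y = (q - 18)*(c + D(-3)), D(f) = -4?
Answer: 4908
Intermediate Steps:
y = -144 (y = (24 - 18)*(-20 - 4) = 6*(-24) = -144)
12 + y*(-34) = 12 - 144*(-34) = 12 + 4896 = 4908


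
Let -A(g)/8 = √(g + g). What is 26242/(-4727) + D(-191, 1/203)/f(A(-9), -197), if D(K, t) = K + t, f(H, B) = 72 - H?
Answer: (-367388*√2 + 1628817*I)/(66178*(√2 - 3*I)) ≈ -7.7219 + 1.0231*I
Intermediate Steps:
A(g) = -8*√2*√g (A(g) = -8*√(g + g) = -8*√2*√g)
26242/(-4727) + D(-191, 1/203)/f(A(-9), -197) = 26242/(-4727) + (-191 + 1/203)/(72 - (-8)*√2*√(-9)) = 26242*(-1/4727) + (-191 + 1/203)/(72 - (-8)*√2*3*I) = -26242/4727 - 38772/(203*(72 - (-24)*I*√2)) = -26242/4727 - 38772/(203*(72 + 24*I*√2))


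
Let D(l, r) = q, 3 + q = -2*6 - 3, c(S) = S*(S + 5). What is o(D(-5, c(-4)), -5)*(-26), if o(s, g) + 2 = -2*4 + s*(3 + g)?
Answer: -676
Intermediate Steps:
c(S) = S*(5 + S)
q = -18 (q = -3 + (-2*6 - 3) = -3 + (-12 - 3) = -3 - 15 = -18)
D(l, r) = -18
o(s, g) = -10 + s*(3 + g) (o(s, g) = -2 + (-2*4 + s*(3 + g)) = -2 + (-8 + s*(3 + g)) = -10 + s*(3 + g))
o(D(-5, c(-4)), -5)*(-26) = (-10 + 3*(-18) - 5*(-18))*(-26) = (-10 - 54 + 90)*(-26) = 26*(-26) = -676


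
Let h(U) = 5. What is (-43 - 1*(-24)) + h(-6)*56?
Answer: 261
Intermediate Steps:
(-43 - 1*(-24)) + h(-6)*56 = (-43 - 1*(-24)) + 5*56 = (-43 + 24) + 280 = -19 + 280 = 261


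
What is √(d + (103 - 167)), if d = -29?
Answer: I*√93 ≈ 9.6436*I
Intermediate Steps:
√(d + (103 - 167)) = √(-29 + (103 - 167)) = √(-29 - 64) = √(-93) = I*√93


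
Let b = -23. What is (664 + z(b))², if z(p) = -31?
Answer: 400689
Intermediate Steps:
(664 + z(b))² = (664 - 31)² = 633² = 400689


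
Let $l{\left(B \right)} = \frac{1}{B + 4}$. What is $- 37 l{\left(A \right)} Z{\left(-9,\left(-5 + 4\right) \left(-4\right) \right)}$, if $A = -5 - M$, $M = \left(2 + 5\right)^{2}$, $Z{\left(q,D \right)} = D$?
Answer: $\frac{74}{25} \approx 2.96$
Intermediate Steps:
$M = 49$ ($M = 7^{2} = 49$)
$A = -54$ ($A = -5 - 49 = -54$)
$l{\left(B \right)} = \frac{1}{4 + B}$
$- 37 l{\left(A \right)} Z{\left(-9,\left(-5 + 4\right) \left(-4\right) \right)} = - \frac{37}{4 - 54} \left(-5 + 4\right) \left(-4\right) = - \frac{37}{-50} \left(\left(-1\right) \left(-4\right)\right) = \left(-37\right) \left(- \frac{1}{50}\right) 4 = \frac{37}{50} \cdot 4 = \frac{74}{25}$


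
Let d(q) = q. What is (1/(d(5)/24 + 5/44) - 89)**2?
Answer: 53304601/7225 ≈ 7377.8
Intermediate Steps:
(1/(d(5)/24 + 5/44) - 89)**2 = (1/(5/24 + 5/44) - 89)**2 = (1/(85/264) - 89)**2 = (264/85 - 89)**2 = (-7301/85)**2 = 53304601/7225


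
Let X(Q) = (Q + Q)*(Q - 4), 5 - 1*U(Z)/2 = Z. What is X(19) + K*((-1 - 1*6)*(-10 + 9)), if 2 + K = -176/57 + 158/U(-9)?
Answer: 65423/114 ≈ 573.89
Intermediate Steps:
U(Z) = 10 - 2*Z
X(Q) = 2*Q*(-4 + Q) (X(Q) = (2*Q)*(-4 + Q) = 2*Q*(-4 + Q))
K = 443/798 (K = -2 + (-176/57 + 158/(10 - 2*(-9))) = -2 + (-176*1/57 + 158/(10 + 18)) = -2 + (-176/57 + 158/28) = -2 + (-176/57 + 158*(1/28)) = -2 + (-176/57 + 79/14) = -2 + 2039/798 = 443/798 ≈ 0.55514)
X(19) + K*((-1 - 1*6)*(-10 + 9)) = 2*19*(-4 + 19) + 443*((-1 - 1*6)*(-10 + 9))/798 = 2*19*15 + 443*((-1 - 6)*(-1))/798 = 570 + 443*(-7*(-1))/798 = 570 + (443/798)*7 = 570 + 443/114 = 65423/114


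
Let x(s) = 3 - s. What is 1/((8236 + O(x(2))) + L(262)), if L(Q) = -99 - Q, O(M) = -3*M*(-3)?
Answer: 1/7884 ≈ 0.00012684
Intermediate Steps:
O(M) = 9*M
1/((8236 + O(x(2))) + L(262)) = 1/((8236 + 9*(3 - 1*2)) + (-99 - 1*262)) = 1/((8236 + 9*(3 - 2)) + (-99 - 262)) = 1/((8236 + 9*1) - 361) = 1/((8236 + 9) - 361) = 1/(8245 - 361) = 1/7884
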